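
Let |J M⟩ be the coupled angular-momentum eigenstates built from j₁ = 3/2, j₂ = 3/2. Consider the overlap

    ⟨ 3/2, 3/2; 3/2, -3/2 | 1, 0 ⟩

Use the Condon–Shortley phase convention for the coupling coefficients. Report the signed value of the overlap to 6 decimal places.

+0.670820  (= +√(9/20))

√[3·2!1!1!/5! · 3!0!0!3!1!1!] = √(9/5)
  +(−1)^0/∏(0,2,0,0,1,1)! = 1/2  (running 1/2)
⟨..|..⟩ = √(9/5)·(1/2) = +0.670820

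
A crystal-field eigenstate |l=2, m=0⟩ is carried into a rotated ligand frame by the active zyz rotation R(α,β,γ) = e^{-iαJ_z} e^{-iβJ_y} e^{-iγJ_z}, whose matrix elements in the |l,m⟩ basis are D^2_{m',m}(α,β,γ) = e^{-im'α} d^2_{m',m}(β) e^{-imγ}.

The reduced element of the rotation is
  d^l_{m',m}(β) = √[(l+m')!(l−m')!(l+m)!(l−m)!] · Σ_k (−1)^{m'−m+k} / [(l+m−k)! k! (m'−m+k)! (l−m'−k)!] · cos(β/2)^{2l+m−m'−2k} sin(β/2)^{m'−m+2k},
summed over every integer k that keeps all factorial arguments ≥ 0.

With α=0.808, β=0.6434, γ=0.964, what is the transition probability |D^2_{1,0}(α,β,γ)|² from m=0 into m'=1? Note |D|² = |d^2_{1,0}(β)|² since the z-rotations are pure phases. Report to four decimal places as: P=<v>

P=0.3456

D^2_{1,0}(0.8080,0.6434,0.9640) = e^{-i·1·0.8080}·d^2_{1,0}(0.6434)·e^{-i·0·0.9640}. Compute d first:
With c≡cos(β/2)=0.948699 and s≡sin(β/2)=0.316180, N=[6·1·2·2]^{1/2}=4.898979
The bounds max(0,m−m')=0 and min(l+m,l−m')=1 give 2 terms
  k=0: (−1)^1·4.8990/(2)·0.9487^3·0.3162^1 = -0.661295
  k=1: (−1)^2·4.8990/(2)·0.9487^1·0.3162^3 = +0.073452
d^2_{1,0}(0.6434) = -0.661295 +0.073452 = -0.587843
|D^2_{1,0}|² = |d^2_{1,0}(β)|² = (-0.587843)² = 0.345559 (the z-rotation phases have unit modulus)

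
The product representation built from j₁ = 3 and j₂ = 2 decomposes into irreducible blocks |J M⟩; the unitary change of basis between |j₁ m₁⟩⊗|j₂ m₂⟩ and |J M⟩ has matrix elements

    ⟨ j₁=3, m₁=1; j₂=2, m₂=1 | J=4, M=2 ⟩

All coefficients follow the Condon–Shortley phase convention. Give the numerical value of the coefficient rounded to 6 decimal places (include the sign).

-0.188982

j₁+j₂−J=1  J+j₁−j₂=5  J−j₁+j₂=3  j₁+j₂+J+1=10
(j₁±m₁, j₂±m₂, J±M) = (4,2,3,1,6,2)
P² = 5184/7
sum k=0..1:
  [0] +1/72 = 1/72
  [1] −1/48 = -1/48
S = -1/144
C² = P²·S² = 1/28 ; C = -0.188982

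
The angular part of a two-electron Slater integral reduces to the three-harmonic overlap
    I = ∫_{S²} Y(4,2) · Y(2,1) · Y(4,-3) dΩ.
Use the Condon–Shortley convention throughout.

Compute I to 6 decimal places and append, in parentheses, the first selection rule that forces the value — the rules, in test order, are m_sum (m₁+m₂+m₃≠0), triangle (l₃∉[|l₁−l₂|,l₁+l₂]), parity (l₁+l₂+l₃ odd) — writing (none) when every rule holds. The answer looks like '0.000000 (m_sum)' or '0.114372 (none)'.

Checks pass: Σm=0; 10 even; l₃=4∈[2,6].
(2·4+1)(2·2+1)(2·4+1) = 405
Δ: 2! 6! 2! / 11! → 1/13860
sum: t=0:+1/192 t=1:−1/36 t=2:+1/192 = -5/288
3j²(4 2 4; 0 0 0) = Δ·Π!·Σ² = 20/693  (sign -1)
sum: t=1:−1/240 t=2:+1/1440 = -1/288
3j²(4 2 4; 2 1 -3) = Δ·Π!·Σ² = 5/132  (sign +1)
combine: 4πI² = 405·20/693·5/132 = 375/847
take √, sign -1: I = -0.18770204
No selection rule forces the value: the integral is nonzero (none).

-0.187702 (none)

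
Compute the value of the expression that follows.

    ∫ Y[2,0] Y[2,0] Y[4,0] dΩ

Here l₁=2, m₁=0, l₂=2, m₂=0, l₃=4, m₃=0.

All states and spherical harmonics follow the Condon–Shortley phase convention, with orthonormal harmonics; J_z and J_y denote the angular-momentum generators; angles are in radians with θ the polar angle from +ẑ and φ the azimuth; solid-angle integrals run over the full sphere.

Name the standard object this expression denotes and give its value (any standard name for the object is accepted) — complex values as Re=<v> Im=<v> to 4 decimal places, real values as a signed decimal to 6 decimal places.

This is a Gaunt coefficient — the integral of a triple product of spherical harmonics over the sphere.
Checks pass: Σm=0; 8 even; l₃=4∈[0,4].
(2·2+1)(2·2+1)(2·4+1) = 225
Δ: 0! 4! 4! / 9! → 1/630
sum: t=0:+1/16 = 1/16
3j²(2 2 4; 0 0 0) = Δ·Π!·Σ² = 2/35  (sign +1)
(m-triple is (0,0,0) — same symbol as above.)
combine: 4πI² = 225·2/35·2/35 = 36/49
take √, sign +1: I = 0.24179554

Gaunt coefficient, +0.241796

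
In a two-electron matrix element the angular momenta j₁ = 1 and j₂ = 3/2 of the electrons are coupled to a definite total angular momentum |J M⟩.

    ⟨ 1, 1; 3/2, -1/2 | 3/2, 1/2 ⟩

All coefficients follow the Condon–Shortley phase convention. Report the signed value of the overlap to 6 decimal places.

+√(8/15) = +0.730297

triangle: 1!·1!·2!/5! = 2/120
(j±m)!: 2!·0!·1!·2!·2!·1! = 8
prefactor² = (2J+1)·Δ·N² = 8/15
  k=0: +1/(0!·1!·0!·1!·1!·1!) = 1
Σ = 1  ⇒  CG² = 8/15·1² = 8/15
CG = +√(8/15) = +0.730297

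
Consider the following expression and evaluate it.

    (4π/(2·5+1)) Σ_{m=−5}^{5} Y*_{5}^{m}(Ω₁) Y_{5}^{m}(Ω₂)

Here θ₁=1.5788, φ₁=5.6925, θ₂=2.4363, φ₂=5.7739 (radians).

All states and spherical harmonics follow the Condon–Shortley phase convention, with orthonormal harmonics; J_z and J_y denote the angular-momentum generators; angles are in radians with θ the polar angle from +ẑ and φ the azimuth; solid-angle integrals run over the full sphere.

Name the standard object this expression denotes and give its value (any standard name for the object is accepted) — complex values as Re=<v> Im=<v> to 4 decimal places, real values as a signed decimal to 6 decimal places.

This sum is the spherical-harmonic addition theorem: it equals the Legendre polynomial P_l(cos γ) of the angle γ between the two directions.
Summing Y*_{l m}(θ₁,φ₁)·Y_{l m}(θ₂,φ₂) over m ∈ [−5, 5]; prefactor 4π/(2·5+1) = 1.142397:
  m=-5: Y*=-0.455867-0.086806i  Y=-0.043998+0.029790i  product +0.022643-0.009761i
  m=-4: Y*=+0.008360+0.008251i  Y=+0.088737-0.176284i  product +0.002196-0.000741i
  m=-3: Y*=+0.069109+0.338733i  Y=+0.017064+0.397136i  product -0.133344+0.033226i
  m=-2: Y*=+0.005148-0.012545i  Y=-0.210310-0.341317i  product -0.005365+0.000881i
  m=-1: Y*=+0.265766-0.178209i  Y=-0.010523-0.005876i  product -0.003844+0.000314i
  m=+0: Y*=-0.014036-0.000000i  Y=+0.392484+0.000000i  product -0.005509-0.000000i
  m=+1: Y*=-0.265766-0.178209i  Y=+0.010523-0.005876i  product -0.003844-0.000314i
  m=+2: Y*=+0.005148+0.012545i  Y=-0.210310+0.341317i  product -0.005365-0.000881i
  m=+3: Y*=-0.069109+0.338733i  Y=-0.017064+0.397136i  product -0.133344-0.033226i
  m=+4: Y*=+0.008360-0.008251i  Y=+0.088737+0.176284i  product +0.002196+0.000741i
  m=+5: Y*=+0.455867-0.086806i  Y=+0.043998+0.029790i  product +0.022643+0.009761i
Σ over m = -0.240935+0.000000i; ×(4π/11) → -0.275243+0.000000i. Real part: -0.275243

Legendre polynomial (addition theorem), -0.275243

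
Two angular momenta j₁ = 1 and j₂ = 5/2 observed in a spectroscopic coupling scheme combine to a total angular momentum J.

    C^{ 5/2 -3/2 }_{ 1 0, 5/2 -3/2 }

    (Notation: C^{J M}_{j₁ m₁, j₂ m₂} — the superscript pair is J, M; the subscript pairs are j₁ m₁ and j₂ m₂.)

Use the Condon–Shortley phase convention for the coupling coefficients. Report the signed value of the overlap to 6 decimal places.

j₁+j₂−J=1  J+j₁−j₂=1  J−j₁+j₂=4  j₁+j₂+J+1=7
(j₁±m₁, j₂±m₂, J±M) = (1,1,1,4,1,4)
P² = 576/35
sum k=0..1:
  [0] +1/6 = 1/6
  [1] −1/24 = -1/24
S = 1/8
C² = P²·S² = 9/35 ; C = +0.507093

+0.507093  (= +√(9/35))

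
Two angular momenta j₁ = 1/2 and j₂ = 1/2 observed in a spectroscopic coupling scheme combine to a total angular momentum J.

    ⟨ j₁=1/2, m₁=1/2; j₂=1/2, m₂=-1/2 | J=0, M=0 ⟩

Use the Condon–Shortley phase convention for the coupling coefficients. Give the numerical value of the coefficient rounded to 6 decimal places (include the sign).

+0.707107  (= +√(1/2))

√[1·1!0!0!/2! · 1!0!0!1!0!0!] = √(1/2)
  +(−1)^0/∏(0,1,0,0,0,0)! = 1  (running 1)
⟨..|..⟩ = √(1/2)·(1) = +0.707107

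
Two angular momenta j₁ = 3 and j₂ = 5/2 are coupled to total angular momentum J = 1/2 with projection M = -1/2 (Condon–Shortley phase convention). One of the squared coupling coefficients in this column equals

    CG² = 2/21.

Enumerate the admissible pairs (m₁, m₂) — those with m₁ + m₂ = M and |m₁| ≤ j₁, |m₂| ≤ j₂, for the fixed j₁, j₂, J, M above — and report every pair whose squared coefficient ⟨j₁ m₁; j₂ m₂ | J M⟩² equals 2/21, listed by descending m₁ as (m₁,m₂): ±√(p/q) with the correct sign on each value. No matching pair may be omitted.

Admissible pairs with m₁+m₂ = M = -1/2: (-3,5/2), (-2,3/2), (-1,1/2), (0,-1/2), (1,-3/2), (2,-5/2)
  (m₁,m₂)=(2,-5/2): CG² = 1/21, CG = +√(1/21)
  (m₁,m₂)=(1,-3/2): CG² = 2/21, CG = −√(2/21)   ← matches the target
  (m₁,m₂)=(0,-1/2): CG² = 1/7, CG = +√(1/7)
  (m₁,m₂)=(-1,1/2): CG² = 4/21, CG = −√(4/21)
  (m₁,m₂)=(-2,3/2): CG² = 5/21, CG = +√(5/21)
  (m₁,m₂)=(-3,5/2): CG² = 2/7, CG = −√(2/7)
Pairs with CG² = 2/21: (1,-3/2): −√(2/21)

(1,-3/2): −√(2/21)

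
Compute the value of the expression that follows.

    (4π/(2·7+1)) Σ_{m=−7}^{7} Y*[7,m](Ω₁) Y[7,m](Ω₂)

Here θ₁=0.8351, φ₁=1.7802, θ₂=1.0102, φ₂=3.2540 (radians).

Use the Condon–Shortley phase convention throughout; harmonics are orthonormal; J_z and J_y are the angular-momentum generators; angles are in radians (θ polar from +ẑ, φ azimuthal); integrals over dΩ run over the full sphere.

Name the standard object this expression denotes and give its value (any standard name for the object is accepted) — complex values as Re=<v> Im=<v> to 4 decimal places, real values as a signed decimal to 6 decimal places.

Legendre polynomial (addition theorem), +0.029630

This sum is the spherical-harmonic addition theorem: it equals the Legendre polynomial P_l(cos γ) of the angle γ between the two directions.
Term-by-term m-sum for l=7 (normalisation 4π/15 = 0.837758):
  m=-7: (0.06121 - 0.00645j) × (-0.11036 + 0.11068j) = -0.00604 + 0.00749j  (running Σ = -0.00604 + 0.00749j)
  m=-6: (-0.06446 - 0.19825j) × (0.28676 - 0.22927j) = -0.06394 - 0.04207j  (running Σ = -0.06998 - 0.03459j)
  m=-5: (-0.34547 + 0.19954j) × (-0.36193 + 0.22794j) = 0.07955 - 0.15097j  (running Σ = 0.00957 - 0.18555j)
  m=-4: (0.28425 + 0.31560j) × (0.12205 - 0.05890j) = 0.05328 + 0.02178j  (running Σ = 0.06286 - 0.16377j)
  m=-3: (0.06044 - 0.08321j) × (0.26828 - 0.09406j) = 0.00839 - 0.02801j  (running Σ = 0.07124 - 0.19178j)
  m=-2: (0.29184 + 0.12991j) × (-0.27156 + 0.06210j) = -0.08732 - 0.01715j  (running Σ = -0.01607 - 0.20894j)
  m=-1: (0.05329 - 0.25077j) × (-0.17724 + 0.02001j) = -0.00443 + 0.04551j  (running Σ = -0.02050 - 0.16343j)
  m=0: (0.25167 + 0.00000j) × (0.30348 + 0.00000j) = 0.07638 + 0.00000j  (running Σ = 0.05587 - 0.16343j)
  m=1: (-0.05329 - 0.25077j) × (0.17724 + 0.02001j) = -0.00443 - 0.04551j  (running Σ = 0.05144 - 0.20894j)
  m=2: (0.29184 - 0.12991j) × (-0.27156 - 0.06210j) = -0.08732 + 0.01715j  (running Σ = -0.03588 - 0.19178j)
  m=3: (-0.06044 - 0.08321j) × (-0.26828 - 0.09406j) = 0.00839 + 0.02801j  (running Σ = -0.02749 - 0.16377j)
  m=4: (0.28425 - 0.31560j) × (0.12205 + 0.05890j) = 0.05328 - 0.02178j  (running Σ = 0.02580 - 0.18555j)
  m=5: (0.34547 + 0.19954j) × (0.36193 + 0.22794j) = 0.07955 + 0.15097j  (running Σ = 0.10535 - 0.03459j)
  m=6: (-0.06446 + 0.19825j) × (0.28676 + 0.22927j) = -0.06394 + 0.04207j  (running Σ = 0.04141 + 0.00749j)
  m=7: (-0.06121 - 0.00645j) × (0.11036 + 0.11068j) = -0.00604 - 0.00749j  (running Σ = 0.03537 + 0.00000j)
Accumulated sum 0.03537 + 0.00000j; after 4π/(2l+1) scaling, 0.02963 + 0.00000j ⇒ P_7 = 0.029630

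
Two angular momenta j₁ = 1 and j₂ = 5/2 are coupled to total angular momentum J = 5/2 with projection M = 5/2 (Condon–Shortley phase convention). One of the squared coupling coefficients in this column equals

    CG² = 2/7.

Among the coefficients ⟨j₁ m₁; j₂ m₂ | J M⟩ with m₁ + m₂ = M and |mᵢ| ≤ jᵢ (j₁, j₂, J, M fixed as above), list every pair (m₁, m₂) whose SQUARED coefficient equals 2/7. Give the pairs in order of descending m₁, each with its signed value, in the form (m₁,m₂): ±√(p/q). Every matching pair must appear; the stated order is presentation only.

(1,3/2): +√(2/7)

Admissible pairs with m₁+m₂ = M = 5/2: (0,5/2), (1,3/2)
  (m₁,m₂)=(1,3/2): CG² = 2/7, CG = +√(2/7)   ← matches the target
  (m₁,m₂)=(0,5/2): CG² = 5/7, CG = −√(5/7)
Pairs with CG² = 2/7: (1,3/2): +√(2/7)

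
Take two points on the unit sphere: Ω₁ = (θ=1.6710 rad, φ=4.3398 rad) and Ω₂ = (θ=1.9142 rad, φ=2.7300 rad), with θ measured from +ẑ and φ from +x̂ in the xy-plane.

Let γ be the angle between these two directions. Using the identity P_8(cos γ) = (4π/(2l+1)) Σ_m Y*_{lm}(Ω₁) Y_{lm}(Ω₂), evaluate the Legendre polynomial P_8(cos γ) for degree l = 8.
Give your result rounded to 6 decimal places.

Expand P_8 via completeness: Σ_{m} conj(Y_{8,m}) at Ω₁ times Y_{8,m} at Ω₂ —
  term(m=-8) = (0.150091, 0.048414)   from Y*(Ω₁)=(-0.488711, -0.079310), Y(Ω₂)=(-0.314900, -0.047962)
  term(m=-7) = (0.024461, -0.087354)   from Y*(Ω₁)=(-0.101253, 0.171445), Y(Ω₂)=(-0.440226, 0.117319)
  term(m=-6) = (0.055489, 0.013228)   from Y*(Ω₁)=(-0.191474, -0.244313), Y(Ω₂)=(-0.143811, 0.114413)
  term(m=-5) = (-0.011538, 0.058411)   from Y*(Ω₁)=(-0.216488, 0.065110), Y(Ω₂)=(0.123290, -0.232731)
  term(m=-4) = (-0.072294, -0.011371)   from Y*(Ω₁)=(0.019883, -0.246646), Y(Ω₂)=(0.022330, -0.294910)
  term(m=-3) = (0.003748, -0.031888)   from Y*(Ω₁)=(-0.212329, -0.103361), Y(Ω₂)=(0.044831, 0.128360)
  term(m=-2) = (0.069216, 0.005410)   from Y*(Ω₁)=(0.160514, -0.148095), Y(Ω₂)=(0.216134, 0.233118)
  term(m=-1) = (-0.000726, 0.018613)   from Y*(Ω₁)=(-0.087295, -0.223349), Y(Ω₂)=(-0.071189, -0.031076)
  term(m=+0) = (-0.067090, 0.000000)   from Y*(Ω₁)=(0.209658, -0.000000), Y(Ω₂)=(-0.319996, 0.000000)
  term(m=+1) = (-0.000726, -0.018613)   from Y*(Ω₁)=(0.087295, -0.223349), Y(Ω₂)=(0.071189, -0.031076)
  term(m=+2) = (0.069216, -0.005410)   from Y*(Ω₁)=(0.160514, 0.148095), Y(Ω₂)=(0.216134, -0.233118)
  term(m=+3) = (0.003748, 0.031888)   from Y*(Ω₁)=(0.212329, -0.103361), Y(Ω₂)=(-0.044831, 0.128360)
  term(m=+4) = (-0.072294, 0.011371)   from Y*(Ω₁)=(0.019883, 0.246646), Y(Ω₂)=(0.022330, 0.294910)
  term(m=+5) = (-0.011538, -0.058411)   from Y*(Ω₁)=(0.216488, 0.065110), Y(Ω₂)=(-0.123290, -0.232731)
  term(m=+6) = (0.055489, -0.013228)   from Y*(Ω₁)=(-0.191474, 0.244313), Y(Ω₂)=(-0.143811, -0.114413)
  term(m=+7) = (0.024461, 0.087354)   from Y*(Ω₁)=(0.101253, 0.171445), Y(Ω₂)=(0.440226, 0.117319)
  term(m=+8) = (0.150091, -0.048414)   from Y*(Ω₁)=(-0.488711, 0.079310), Y(Ω₂)=(-0.314900, 0.047962)
Σ over m = (0.369803, 0.000000); ×(4π/17) → (0.273357, 0.000000). Real part: 0.273357

0.273357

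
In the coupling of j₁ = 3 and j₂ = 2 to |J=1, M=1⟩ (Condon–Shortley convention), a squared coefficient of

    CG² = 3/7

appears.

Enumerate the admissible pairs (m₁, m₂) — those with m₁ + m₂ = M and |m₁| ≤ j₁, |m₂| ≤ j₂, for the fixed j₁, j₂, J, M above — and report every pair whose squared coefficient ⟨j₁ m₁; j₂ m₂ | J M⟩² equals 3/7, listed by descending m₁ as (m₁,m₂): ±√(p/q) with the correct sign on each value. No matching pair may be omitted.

Admissible pairs with m₁+m₂ = M = 1: (-1,2), (0,1), (1,0), (2,-1), (3,-2)
  (m₁,m₂)=(3,-2): CG² = 3/7, CG = +√(3/7)   ← matches the target
  (m₁,m₂)=(2,-1): CG² = 2/7, CG = −√(2/7)
  (m₁,m₂)=(1,0): CG² = 6/35, CG = +√(6/35)
  (m₁,m₂)=(0,1): CG² = 3/35, CG = −√(3/35)
  (m₁,m₂)=(-1,2): CG² = 1/35, CG = +√(1/35)
Pairs with CG² = 3/7: (3,-2): +√(3/7)

(3,-2): +√(3/7)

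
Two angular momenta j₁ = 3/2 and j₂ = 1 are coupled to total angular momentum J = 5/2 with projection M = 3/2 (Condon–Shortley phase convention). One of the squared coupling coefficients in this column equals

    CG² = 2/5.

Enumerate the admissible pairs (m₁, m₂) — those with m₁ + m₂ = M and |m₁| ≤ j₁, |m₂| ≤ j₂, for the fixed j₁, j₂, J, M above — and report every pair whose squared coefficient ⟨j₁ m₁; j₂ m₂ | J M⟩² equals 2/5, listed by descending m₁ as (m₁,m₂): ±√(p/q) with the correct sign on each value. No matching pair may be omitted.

(3/2,0): +√(2/5)

Admissible pairs with m₁+m₂ = M = 3/2: (1/2,1), (3/2,0)
  (m₁,m₂)=(3/2,0): CG² = 2/5, CG = +√(2/5)   ← matches the target
  (m₁,m₂)=(1/2,1): CG² = 3/5, CG = +√(3/5)
Pairs with CG² = 2/5: (3/2,0): +√(2/5)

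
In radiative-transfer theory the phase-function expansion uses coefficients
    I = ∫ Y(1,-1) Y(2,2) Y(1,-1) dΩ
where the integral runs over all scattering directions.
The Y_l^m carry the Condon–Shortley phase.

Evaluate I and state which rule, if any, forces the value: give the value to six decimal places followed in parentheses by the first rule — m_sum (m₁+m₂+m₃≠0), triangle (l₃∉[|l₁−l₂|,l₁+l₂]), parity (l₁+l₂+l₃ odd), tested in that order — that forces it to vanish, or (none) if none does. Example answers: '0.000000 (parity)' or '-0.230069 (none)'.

Checks pass: Σm=0; 4 even; l₃=1∈[1,3].
(2·1+1)(2·2+1)(2·1+1) = 45
Δ: 2! 0! 2! / 5! → 1/30
sum: t=1:−1/1 = -1/1
3j²(1 2 1; 0 0 0) = Δ·Π!·Σ² = 2/15  (sign +1)
sum: t=2:+1/4 = 1/4
3j²(1 2 1; -1 2 -1) = Δ·Π!·Σ² = 1/5  (sign +1)
combine: 4πI² = 45·2/15·1/5 = 6/5
take √, sign +1: I = 0.30901936
No selection rule forces the value: the integral is nonzero (none).

0.309019 (none)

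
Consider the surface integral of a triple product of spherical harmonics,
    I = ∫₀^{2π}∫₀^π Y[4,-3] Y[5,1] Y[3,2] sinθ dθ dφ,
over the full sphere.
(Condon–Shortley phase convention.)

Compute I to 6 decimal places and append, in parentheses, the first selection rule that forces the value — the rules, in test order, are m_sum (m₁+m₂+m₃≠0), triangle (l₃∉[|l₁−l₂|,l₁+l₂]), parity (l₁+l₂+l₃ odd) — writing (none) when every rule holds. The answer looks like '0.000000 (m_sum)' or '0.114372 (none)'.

0.160929 (none)

Checks pass: Σm=0; 12 even; l₃=3∈[1,9].
(2·4+1)(2·5+1)(2·3+1) = 693
Δ: 6! 2! 4! / 13! → 1/180180
sum: t=2:+1/576 t=3:−1/144 t=4:+1/576 = -1/288
3j²(4 5 3; 0 0 0) = Δ·Π!·Σ² = 20/1001  (sign +1)
sum: t=5:−1/1440 t=6:+1/17280 = -11/17280
3j²(4 5 3; -3 1 2) = Δ·Π!·Σ² = 11/468  (sign +1)
combine: 4πI² = 693·20/1001·11/468 = 55/169
take √, sign +1: I = 0.16092854
No selection rule forces the value: the integral is nonzero (none).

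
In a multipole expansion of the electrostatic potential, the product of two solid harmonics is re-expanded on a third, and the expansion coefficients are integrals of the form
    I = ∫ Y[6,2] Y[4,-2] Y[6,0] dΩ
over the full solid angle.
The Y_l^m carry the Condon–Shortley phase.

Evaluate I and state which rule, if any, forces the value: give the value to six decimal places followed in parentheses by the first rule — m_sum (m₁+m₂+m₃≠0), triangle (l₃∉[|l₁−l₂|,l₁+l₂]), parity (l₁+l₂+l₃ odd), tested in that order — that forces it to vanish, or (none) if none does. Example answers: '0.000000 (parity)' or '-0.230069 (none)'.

Checks pass: Σm=0; 16 even; l₃=6∈[2,10].
(2·6+1)(2·4+1)(2·6+1) = 1521
Δ: 4! 8! 4! / 17! → 1/15315300
sum: t=0:+1/829440 t=1:−1/25920 t=2:+1/9216 t=3:−1/25920 t=4:+1/829440 = 7/207360
3j²(6 4 6; 0 0 0) = Δ·Π!·Σ² = 28/2431  (sign +1)
sum: t=0:+1/55296 t=1:−1/25920 t=2:+1/138240 = -11/829440
3j²(6 4 6; 2 -2 0) = Δ·Π!·Σ² = 11/1326  (sign -1)
combine: 4πI² = 1521·28/2431·11/1326 = 42/289
take √, sign -1: I = -0.10754019
No selection rule forces the value: the integral is nonzero (none).

-0.107540 (none)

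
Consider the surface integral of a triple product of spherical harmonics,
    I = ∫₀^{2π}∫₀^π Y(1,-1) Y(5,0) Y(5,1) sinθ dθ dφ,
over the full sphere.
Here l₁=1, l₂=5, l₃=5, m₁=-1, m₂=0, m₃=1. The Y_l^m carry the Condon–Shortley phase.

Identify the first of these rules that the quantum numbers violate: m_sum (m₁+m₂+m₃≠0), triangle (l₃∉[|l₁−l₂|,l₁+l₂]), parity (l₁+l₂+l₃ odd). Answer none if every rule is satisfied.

m₁+m₂+m₃ = -1 + 0 + 1 = 0  ✓
triangle: |1−5|=4 ≤ l₃=5 ≤ 1+5=6  ✓
parity: l₁+l₂+l₃ = 11 is odd  ✗

parity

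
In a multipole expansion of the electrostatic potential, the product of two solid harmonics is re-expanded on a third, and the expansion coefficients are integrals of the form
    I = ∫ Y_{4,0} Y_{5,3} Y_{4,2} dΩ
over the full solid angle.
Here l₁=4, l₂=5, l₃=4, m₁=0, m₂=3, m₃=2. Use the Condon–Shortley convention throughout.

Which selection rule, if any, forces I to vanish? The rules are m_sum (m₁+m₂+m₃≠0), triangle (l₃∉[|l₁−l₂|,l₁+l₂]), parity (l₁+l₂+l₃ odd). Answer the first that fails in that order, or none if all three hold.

m_sum

azimuthal sum: 0 + 3 + 2 = 5  ✗
1 ≤ 4 ≤ 9 (triangle on l)
L = 4 + 5 + 4 = 13 (odd)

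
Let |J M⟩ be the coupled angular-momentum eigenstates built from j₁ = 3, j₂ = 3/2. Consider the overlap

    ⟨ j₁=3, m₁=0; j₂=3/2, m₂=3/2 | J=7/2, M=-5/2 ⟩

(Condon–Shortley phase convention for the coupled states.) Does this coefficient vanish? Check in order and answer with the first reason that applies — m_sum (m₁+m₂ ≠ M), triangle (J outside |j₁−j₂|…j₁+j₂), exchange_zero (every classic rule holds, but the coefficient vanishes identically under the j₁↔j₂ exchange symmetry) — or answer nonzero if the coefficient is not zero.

m_sum

m-sum: m₁+m₂ = 0+3/2 = 3/2, M = -5/2  ✗ ⇒ coefficient is 0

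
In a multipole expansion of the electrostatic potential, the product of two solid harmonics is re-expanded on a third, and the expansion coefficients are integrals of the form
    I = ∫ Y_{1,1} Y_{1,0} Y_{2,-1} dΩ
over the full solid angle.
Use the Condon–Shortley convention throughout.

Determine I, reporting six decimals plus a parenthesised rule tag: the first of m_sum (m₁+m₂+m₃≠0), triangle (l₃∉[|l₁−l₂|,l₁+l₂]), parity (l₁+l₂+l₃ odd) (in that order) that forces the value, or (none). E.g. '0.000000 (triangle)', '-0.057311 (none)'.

-0.218510 (none)

m-sum 0 ✓  L=4 even ✓  0≤2≤2 ✓
Π(2lᵢ+1) = 3×3×5 = 45
triangle coeff Δ(1,1,2) = 1/30
Σ_t [0,0]: t=0:+1/1 = 1/1
(3j)²=2/15 [(1 1 2; 0 0 0)], sign=+1
Σ_t [0,0]: t=0:+1/2 = 1/2
(3j)²=1/10 [(1 1 2; 1 0 -1)], sign=-1
⇒ 4πI² = 3/5
I = (-1)√(3/5/(4π)) = -0.21850969
No selection rule forces the value: the integral is nonzero (none).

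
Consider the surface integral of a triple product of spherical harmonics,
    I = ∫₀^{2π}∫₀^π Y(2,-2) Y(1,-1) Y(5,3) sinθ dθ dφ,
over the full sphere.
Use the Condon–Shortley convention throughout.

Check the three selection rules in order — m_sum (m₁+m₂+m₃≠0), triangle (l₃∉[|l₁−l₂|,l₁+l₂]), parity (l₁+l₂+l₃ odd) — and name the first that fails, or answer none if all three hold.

m₁+m₂+m₃ = -2 − 1 + 3 = 0  ✓
triangle: need |l₁−l₂| ≤ l₃ ≤ l₁+l₂ = [1,3]; l₃=5 is outside  ✗
parity: l₁+l₂+l₃ = 8 is even

triangle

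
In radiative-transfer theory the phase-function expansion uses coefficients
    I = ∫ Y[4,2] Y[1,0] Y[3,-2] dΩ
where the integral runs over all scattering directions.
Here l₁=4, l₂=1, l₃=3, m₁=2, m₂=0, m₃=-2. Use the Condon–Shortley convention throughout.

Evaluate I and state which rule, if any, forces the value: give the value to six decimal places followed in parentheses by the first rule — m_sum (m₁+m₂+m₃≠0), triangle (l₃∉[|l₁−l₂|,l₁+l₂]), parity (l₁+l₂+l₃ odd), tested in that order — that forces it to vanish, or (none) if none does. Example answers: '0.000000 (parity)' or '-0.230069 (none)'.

0.213244 (none)

Checks pass: Σm=0; 8 even; l₃=3∈[3,5].
(2·4+1)(2·1+1)(2·3+1) = 189
Δ: 2! 6! 0! / 9! → 1/252
sum: t=1:−1/36 = -1/36
3j²(4 1 3; 0 0 0) = Δ·Π!·Σ² = 4/63  (sign +1)
sum: t=1:−1/120 = -1/120
3j²(4 1 3; 2 0 -2) = Δ·Π!·Σ² = 1/21  (sign +1)
combine: 4πI² = 189·4/63·1/21 = 4/7
take √, sign +1: I = 0.21324362
No selection rule forces the value: the integral is nonzero (none).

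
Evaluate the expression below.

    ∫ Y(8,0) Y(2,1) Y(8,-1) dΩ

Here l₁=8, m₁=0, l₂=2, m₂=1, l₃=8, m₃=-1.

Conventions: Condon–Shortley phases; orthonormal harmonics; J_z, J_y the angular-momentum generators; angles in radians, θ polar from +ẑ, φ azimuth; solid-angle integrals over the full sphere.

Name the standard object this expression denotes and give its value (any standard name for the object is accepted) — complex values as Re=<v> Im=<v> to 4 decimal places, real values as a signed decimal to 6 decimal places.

Gaunt coefficient, -0.023001

This is a Gaunt coefficient — the integral of a triple product of spherical harmonics over the sphere.
Checks pass: Σm=0; 18 even; l₃=8∈[6,10].
(2·8+1)(2·2+1)(2·8+1) = 1445
Δ: 2! 14! 2! / 19! → 1/348840
sum: t=0:+1/116121600 t=1:−1/25401600 t=2:+1/116121600 = -1/45158400
3j²(8 2 8; 0 0 0) = Δ·Π!·Σ² = 24/1615  (sign -1)
sum: t=1:−1/50803200 t=2:+1/58060800 = -1/406425600
3j²(8 2 8; 0 1 -1) = Δ·Π!·Σ² = 1/3230  (sign +1)
combine: 4πI² = 1445·24/1615·1/3230 = 12/1805
take √, sign -1: I = -0.02300102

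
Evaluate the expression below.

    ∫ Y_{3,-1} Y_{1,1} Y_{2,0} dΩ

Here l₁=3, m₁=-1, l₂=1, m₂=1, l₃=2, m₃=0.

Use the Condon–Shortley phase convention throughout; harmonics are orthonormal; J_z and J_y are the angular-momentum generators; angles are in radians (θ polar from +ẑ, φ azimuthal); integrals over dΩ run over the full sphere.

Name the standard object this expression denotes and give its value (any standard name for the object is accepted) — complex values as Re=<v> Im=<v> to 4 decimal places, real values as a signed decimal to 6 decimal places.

This is a Gaunt coefficient — the integral of a triple product of spherical harmonics over the sphere.
Checks pass: Σm=0; 6 even; l₃=2∈[2,4].
(2·3+1)(2·1+1)(2·2+1) = 105
Δ: 2! 4! 0! / 7! → 1/105
sum: t=1:−1/4 = -1/4
3j²(3 1 2; 0 0 0) = Δ·Π!·Σ² = 3/35  (sign -1)
sum: t=2:+1/8 = 1/8
3j²(3 1 2; -1 1 0) = Δ·Π!·Σ² = 2/35  (sign +1)
combine: 4πI² = 105·3/35·2/35 = 18/35
take √, sign -1: I = -0.20230066

Gaunt coefficient, -0.202301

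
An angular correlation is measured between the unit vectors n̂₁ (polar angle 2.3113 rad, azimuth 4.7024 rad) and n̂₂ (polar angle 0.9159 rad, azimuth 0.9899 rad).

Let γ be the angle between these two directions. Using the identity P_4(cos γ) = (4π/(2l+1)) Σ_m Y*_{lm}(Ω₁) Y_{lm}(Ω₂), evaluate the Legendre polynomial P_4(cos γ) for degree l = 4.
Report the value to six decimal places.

Expand P_4 via completeness: Σ_{m} conj(Y_{4,m}) at Ω₁ times Y_{4,m} at Ω₂ —
  [-4]  conj(Y_{4,-4})(Ω₁) = +0.131258-0.005247i ; Y_{4,-4}(Ω₂) = -0.119711+0.127784i ; Δ = -0.015042+0.017401i
  [-3]  conj(Y_{4,-3})(Ω₁) = -0.010175-0.339451i ; Y_{4,-3}(Ω₂) = -0.374728-0.065055i ; Δ = -0.018270+0.127864i
  [-2]  conj(Y_{4,-2})(Ω₁) = -0.398370+0.007960i ; Y_{4,-2}(Ω₂) = -0.133629-0.308294i ; Δ = +0.055688+0.121751i
  [-1]  conj(Y_{4,-1})(Ω₁) = +0.000438+0.043856i ; Y_{4,-1}(Ω₂) = -0.050563+0.077025i ; Δ = -0.003400-0.002184i
  [+0]  conj(Y_{4,0})(Ω₁) = -0.360075-0.000000i ; Y_{4,0}(Ω₂) = -0.350411+0.000000i ; Δ = +0.126174+0.000000i
  [+1]  conj(Y_{4,1})(Ω₁) = -0.000438+0.043856i ; Y_{4,1}(Ω₂) = +0.050563+0.077025i ; Δ = -0.003400+0.002184i
  [+2]  conj(Y_{4,2})(Ω₁) = -0.398370-0.007960i ; Y_{4,2}(Ω₂) = -0.133629+0.308294i ; Δ = +0.055688-0.121751i
  [+3]  conj(Y_{4,3})(Ω₁) = +0.010175-0.339451i ; Y_{4,3}(Ω₂) = +0.374728-0.065055i ; Δ = -0.018270-0.127864i
  [+4]  conj(Y_{4,4})(Ω₁) = +0.131258+0.005247i ; Y_{4,4}(Ω₂) = -0.119711-0.127784i ; Δ = -0.015042-0.017401i
Σ over m = +0.164124-0.000000i; ×(4π/9) → +0.229161-0.000000i. Real part: 0.229161

0.229161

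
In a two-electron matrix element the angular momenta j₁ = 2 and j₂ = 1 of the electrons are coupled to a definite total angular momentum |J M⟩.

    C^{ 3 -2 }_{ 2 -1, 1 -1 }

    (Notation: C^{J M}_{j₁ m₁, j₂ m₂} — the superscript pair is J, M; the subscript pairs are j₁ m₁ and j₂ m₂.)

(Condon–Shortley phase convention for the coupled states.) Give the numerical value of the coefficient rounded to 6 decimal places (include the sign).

j₁+j₂−J=0  J+j₁−j₂=4  J−j₁+j₂=2  j₁+j₂+J+1=7
(j₁±m₁, j₂±m₂, J±M) = (1,3,0,2,1,5)
P² = 96
sum k=0..0:
  [0] +1/12 = 1/12
S = 1/12
C² = P²·S² = 2/3 ; C = +0.816497

+√(2/3) ≈ +0.816497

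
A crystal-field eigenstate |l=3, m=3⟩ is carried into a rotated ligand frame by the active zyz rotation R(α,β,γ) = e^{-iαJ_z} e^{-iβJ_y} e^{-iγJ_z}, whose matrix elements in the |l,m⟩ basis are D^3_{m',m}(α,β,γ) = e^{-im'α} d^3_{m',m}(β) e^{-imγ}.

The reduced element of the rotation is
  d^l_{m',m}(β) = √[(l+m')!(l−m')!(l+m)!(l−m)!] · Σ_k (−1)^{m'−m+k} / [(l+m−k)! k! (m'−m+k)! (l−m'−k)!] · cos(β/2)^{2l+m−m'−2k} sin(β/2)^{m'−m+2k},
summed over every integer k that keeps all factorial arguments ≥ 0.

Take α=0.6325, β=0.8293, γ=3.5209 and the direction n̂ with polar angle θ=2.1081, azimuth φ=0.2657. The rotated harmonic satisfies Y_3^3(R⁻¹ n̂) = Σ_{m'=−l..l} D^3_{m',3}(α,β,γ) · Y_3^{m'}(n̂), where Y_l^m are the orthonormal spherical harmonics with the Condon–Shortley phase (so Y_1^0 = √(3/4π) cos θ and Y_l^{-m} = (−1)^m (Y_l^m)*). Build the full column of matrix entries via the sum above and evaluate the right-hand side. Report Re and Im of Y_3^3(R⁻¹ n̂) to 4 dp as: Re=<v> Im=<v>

Re=-0.1946 Im=-0.3264

Need the full column D^3_{m',3} for m'=−3..3 at α=0.6325, β=0.8293, γ=3.5209.
cos(β/2)=0.915257, sin(β/2)=0.402870
d^3_{-3,3}: single k=6 term ⇒ +0.004276;  D = -0.003100-0.002944i
d^3_{-2,3}: single k=5 term ⇒ +0.023793;  D = -0.023601-0.003015i
d^3_{-1,3}: single k=4 term ⇒ +0.085465;  D = -0.074780+0.041380i
d^3_{0,3}: single k=3 term ⇒ +0.224201;  D = -0.094048+0.203522i
d^3_{1,3}: single k=2 term ⇒ +0.441111;  D = +0.087473+0.432351i
d^3_{2,3}: single k=1 term ⇒ +0.633806;  D = +0.468614+0.426745i
d^3_{3,3}: single k=0 term ⇒ +0.587840;  D = +0.584530+0.062294i
Y_3^{m'}(θ=2.1081,φ=0.2657) and Σ D·Y over m':
  (-0.0031-0.0029i)·(+0.1849-0.1892i)  (-0.0236-0.0030i)·(-0.3328+0.1956i)  (-0.0748+0.0414i)·(+0.0830-0.0226i)  (-0.0940+0.2035i)·(+0.3228+0.0000i)  (+0.0875+0.4324i)·(-0.0830-0.0226i)  (+0.4686+0.4267i)·(-0.3328-0.1956i)  (+0.5845+0.0623i)·(-0.1849-0.1892i)
Y_3^3(R⁻¹ n̂) = -0.194556-0.326432i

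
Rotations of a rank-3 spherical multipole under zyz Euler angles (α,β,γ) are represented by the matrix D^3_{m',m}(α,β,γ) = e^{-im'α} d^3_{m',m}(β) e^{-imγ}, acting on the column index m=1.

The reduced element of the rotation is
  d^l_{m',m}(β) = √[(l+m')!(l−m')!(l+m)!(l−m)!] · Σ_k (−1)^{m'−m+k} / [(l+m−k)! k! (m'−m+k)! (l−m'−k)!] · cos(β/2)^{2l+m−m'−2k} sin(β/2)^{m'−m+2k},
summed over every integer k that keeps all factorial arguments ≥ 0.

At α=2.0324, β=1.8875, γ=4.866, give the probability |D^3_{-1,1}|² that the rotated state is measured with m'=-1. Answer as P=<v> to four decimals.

P=0.1901

First d^3_{-1,1}(β=1.8875), then the phase factors e^{-i(-1)α} and e^{-i(1)γ}:
Half-angle: c=0.586756, s=0.809764. N=√(2·24·24·2)=48.000000
The bounds max(0,m−m')=2 and min(l+m,l−m')=4 give 3 terms
  k=2: (−1)^0·48.0000/(8)·0.5868^4·0.8098^2 = +0.466334
  k=3: (−1)^1·48.0000/(6)·0.5868^2·0.8098^4 = -1.184237
  k=4: (−1)^2·48.0000/(48)·0.5868^0·0.8098^6 = +0.281936
d^3_{-1,1}(1.8875) = +0.466334 -1.184237 +0.281936 = -0.435966
|D^3_{-1,1}|² = |d^3_{-1,1}(β)|² = (-0.435966)² = 0.190067 (the z-rotation phases have unit modulus)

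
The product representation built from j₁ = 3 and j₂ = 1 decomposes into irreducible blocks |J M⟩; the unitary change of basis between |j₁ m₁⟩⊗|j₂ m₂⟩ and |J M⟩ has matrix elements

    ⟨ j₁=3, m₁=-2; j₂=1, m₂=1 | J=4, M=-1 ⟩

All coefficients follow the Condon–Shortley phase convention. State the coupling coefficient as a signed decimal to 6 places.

j₁+j₂−J=0  J+j₁−j₂=6  J−j₁+j₂=2  j₁+j₂+J+1=9
(j₁±m₁, j₂±m₂, J±M) = (1,5,2,0,3,5)
P² = 43200/7
sum k=0..0:
  [0] +1/240 = 1/240
S = 1/240
C² = P²·S² = 3/28 ; C = +0.327327

+0.327327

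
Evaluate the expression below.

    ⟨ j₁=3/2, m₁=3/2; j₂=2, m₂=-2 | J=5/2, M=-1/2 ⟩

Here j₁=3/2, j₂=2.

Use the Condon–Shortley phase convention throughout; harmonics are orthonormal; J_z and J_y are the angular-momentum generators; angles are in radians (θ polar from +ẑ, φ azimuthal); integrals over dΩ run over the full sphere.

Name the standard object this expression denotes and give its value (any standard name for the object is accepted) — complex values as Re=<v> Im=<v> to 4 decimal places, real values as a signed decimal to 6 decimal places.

Clebsch–Gordan coefficient, +√(6/35) ≈ +0.414039

This is a Clebsch–Gordan (vector-coupling) coefficient.
triangle: 1!×2!×3!/7! = 12/5040
(j±m)!: 3!×0!×0!×4!×2!×3! = 1728
prefactor² = (2J+1)×Δ×N² = 864/35
  k=0: +1/(0!×1!×0!×0!×2!×3!) = 1/12
Σ = 1/12  ⇒  CG² = 864/35×(1/12)² = 6/35
CG = +√(6/35) = +0.414039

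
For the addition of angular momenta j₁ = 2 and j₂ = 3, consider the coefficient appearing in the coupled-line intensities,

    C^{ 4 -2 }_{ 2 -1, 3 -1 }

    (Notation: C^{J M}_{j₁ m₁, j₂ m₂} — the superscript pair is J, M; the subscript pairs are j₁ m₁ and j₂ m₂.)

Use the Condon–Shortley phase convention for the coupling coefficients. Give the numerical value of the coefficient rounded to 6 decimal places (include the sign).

√[9·1!3!5!/10! · 1!3!2!4!2!6!] = √(5184/7)
  +(−1)^0/∏(0,1,3,2,0,3)! = 1/72  (running 1/72)
  +(−1)^1/∏(1,0,2,1,1,4)! = -1/48  (running -1/144)
⟨..|..⟩ = √(5184/7)·(-1/144) = -0.188982

-0.188982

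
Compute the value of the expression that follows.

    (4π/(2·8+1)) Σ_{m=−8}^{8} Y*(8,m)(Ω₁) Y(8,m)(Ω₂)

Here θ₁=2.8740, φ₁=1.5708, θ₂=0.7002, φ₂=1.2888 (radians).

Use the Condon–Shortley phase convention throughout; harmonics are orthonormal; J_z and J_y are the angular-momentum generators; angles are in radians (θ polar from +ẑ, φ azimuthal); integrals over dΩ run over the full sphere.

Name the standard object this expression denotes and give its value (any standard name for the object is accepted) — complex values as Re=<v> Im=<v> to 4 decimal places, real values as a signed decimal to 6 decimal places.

This sum is the spherical-harmonic addition theorem: it equals the Legendre polynomial P_l(cos γ) of the angle γ between the two directions.
Expand P_8 via completeness: Σ_{m} conj(Y_{8,m}) at Ω₁ times Y_{8,m} at Ω₂ —
  m=-8: Y*=+0.000012+0.000000i  Y=-0.009695+0.011862i  product -0.000000+0.000000i
  m=-7: Y*=-0.000000+0.000180i  Y=-0.066893-0.028533i  product +0.000005-0.000012i
  m=-6: Y*=-0.001666-0.000000i  Y=+0.025315-0.207878i  product -0.000042+0.000346i
  m=-5: Y*=+0.000000-0.011099i  Y=+0.393568-0.063843i  product -0.000709-0.004368i
  m=-4: Y*=+0.054643+0.000001i  Y=+0.200518+0.422838i  product +0.010957+0.023105i
  m=-3: Y*=-0.000002+0.195508i  Y=-0.151526+0.134193i  product -0.026236-0.029625i
  m=-2: Y*=-0.474557-0.000003i  Y=+0.227163+0.143686i  product -0.107801-0.068188i
  m=-1: Y*=+0.000002-0.637687i  Y=-0.097130+0.335258i  product +0.213789+0.061939i
  m=+0: Y*=+0.080300-0.000000i  Y=+0.167397+0.000000i  product +0.013442+0.000000i
  m=+1: Y*=-0.000002-0.637687i  Y=+0.097130+0.335258i  product +0.213789-0.061939i
  m=+2: Y*=-0.474557+0.000003i  Y=+0.227163-0.143686i  product -0.107801+0.068188i
  m=+3: Y*=+0.000002+0.195508i  Y=+0.151526+0.134193i  product -0.026236+0.029625i
  m=+4: Y*=+0.054643-0.000001i  Y=+0.200518-0.422838i  product +0.010957-0.023105i
  m=+5: Y*=-0.000000-0.011099i  Y=-0.393568-0.063843i  product -0.000709+0.004368i
  m=+6: Y*=-0.001666+0.000000i  Y=+0.025315+0.207878i  product -0.000042-0.000346i
  m=+7: Y*=+0.000000+0.000180i  Y=+0.066893-0.028533i  product +0.000005+0.000012i
  m=+8: Y*=+0.000012-0.000000i  Y=-0.009695-0.011862i  product -0.000000-0.000000i
Σ over m = +0.193368+0.000000i; ×(4π/17) → +0.142938+0.000000i. Real part: 0.142938

Legendre polynomial (addition theorem), +0.142938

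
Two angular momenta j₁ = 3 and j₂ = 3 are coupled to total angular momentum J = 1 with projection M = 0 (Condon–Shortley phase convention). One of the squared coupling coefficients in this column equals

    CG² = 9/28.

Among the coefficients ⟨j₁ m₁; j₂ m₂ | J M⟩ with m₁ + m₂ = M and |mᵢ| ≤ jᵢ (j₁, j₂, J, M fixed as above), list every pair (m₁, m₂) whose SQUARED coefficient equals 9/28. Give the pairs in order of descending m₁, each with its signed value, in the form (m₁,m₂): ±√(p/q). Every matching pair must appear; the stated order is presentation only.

Admissible pairs with m₁+m₂ = M = 0: (-3,3), (-2,2), (-1,1), (0,0), (1,-1), (2,-2), (3,-3)
  (m₁,m₂)=(3,-3): CG² = 9/28, CG = +√(9/28)   ← matches the target
  (m₁,m₂)=(2,-2): CG² = 1/7, CG = −√(1/7)
  (m₁,m₂)=(1,-1): CG² = 1/28, CG = +√(1/28)
  (m₁,m₂)=(0,0): CG² = 0/1, CG = 0
  (m₁,m₂)=(-1,1): CG² = 1/28, CG = −√(1/28)
  (m₁,m₂)=(-2,2): CG² = 1/7, CG = +√(1/7)
  (m₁,m₂)=(-3,3): CG² = 9/28, CG = −√(9/28)   ← matches the target
Pairs with CG² = 9/28: (3,-3): +√(9/28); (-3,3): −√(9/28)

(3,-3): +√(9/28); (-3,3): −√(9/28)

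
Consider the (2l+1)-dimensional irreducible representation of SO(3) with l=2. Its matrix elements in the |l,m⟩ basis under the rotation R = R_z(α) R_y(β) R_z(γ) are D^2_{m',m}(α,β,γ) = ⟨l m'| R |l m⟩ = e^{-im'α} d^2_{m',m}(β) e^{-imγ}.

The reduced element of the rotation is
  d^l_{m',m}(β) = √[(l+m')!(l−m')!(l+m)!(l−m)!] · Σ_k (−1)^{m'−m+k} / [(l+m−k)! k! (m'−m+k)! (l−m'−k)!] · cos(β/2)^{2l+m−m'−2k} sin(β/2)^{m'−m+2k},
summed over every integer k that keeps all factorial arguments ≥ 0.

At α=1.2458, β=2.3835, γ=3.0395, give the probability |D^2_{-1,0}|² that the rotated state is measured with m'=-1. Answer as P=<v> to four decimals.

D^2_{-1,0}(1.2458,2.3835,3.0395) = e^{-i·-1·1.2458}·d^2_{-1,0}(2.3835)·e^{-i·0·3.0395}. Compute d first:
With c≡cos(β/2)=0.370035 and s≡sin(β/2)=0.929018, N=[1·6·2·2]^{1/2}=4.898979
The bounds max(0,m−m')=1 and min(l+m,l−m')=2 give 2 terms
  k=1: (−1)^0·4.8990/(2)·0.3700^3·0.9290^1 = +0.115299
  k=2: (−1)^1·4.8990/(2)·0.3700^1·0.9290^3 = -0.726759
d^2_{-1,0}(2.3835) = +0.115299 -0.726759 = -0.611460
|D^2_{-1,0}|² = |d^2_{-1,0}(β)|² = (-0.611460)² = 0.373883 (the z-rotation phases have unit modulus)

P=0.3739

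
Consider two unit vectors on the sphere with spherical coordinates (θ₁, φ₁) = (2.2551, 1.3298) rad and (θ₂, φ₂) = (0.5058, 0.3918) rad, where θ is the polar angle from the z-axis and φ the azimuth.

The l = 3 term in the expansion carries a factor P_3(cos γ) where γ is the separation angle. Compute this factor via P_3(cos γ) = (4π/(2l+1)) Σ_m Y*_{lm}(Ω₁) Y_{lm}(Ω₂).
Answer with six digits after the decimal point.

0.405808

Expand P_3 via completeness: Σ_{m} conj(Y_{3,m}) at Ω₁ times Y_{3,m} at Ω₂ —
  m=-3: (-0.128426-0.145546i) × (+0.018278-0.043792i) = -0.008721+0.002964i  (running Σ = -0.008721+0.002964i)
  m=-2: (+0.343692-0.179801i) × (+0.148666-0.148133i) = +0.024461-0.077642i  (running Σ = +0.015740-0.074678i)
  m=-1: (+0.059646+0.242687i) × (+0.409011-0.168987i) = +0.065407+0.089182i  (running Σ = +0.081147+0.014504i)
  m=0: (+0.236377-0.000000i) × (+0.269733+0.000000i) = +0.063759+0.000000i  (running Σ = +0.144906+0.014504i)
  m=1: (-0.059646+0.242687i) × (-0.409011-0.168987i) = +0.065407-0.089182i  (running Σ = +0.210312-0.074678i)
  m=2: (+0.343692+0.179801i) × (+0.148666+0.148133i) = +0.024461+0.077642i  (running Σ = +0.234773+0.002964i)
  m=3: (+0.128426-0.145546i) × (-0.018278-0.043792i) = -0.008721-0.002964i  (running Σ = +0.226052+0.000000i)
Σ over m = +0.226052+0.000000i; ×(4π/7) → +0.405808+0.000000i. Real part: 0.405808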